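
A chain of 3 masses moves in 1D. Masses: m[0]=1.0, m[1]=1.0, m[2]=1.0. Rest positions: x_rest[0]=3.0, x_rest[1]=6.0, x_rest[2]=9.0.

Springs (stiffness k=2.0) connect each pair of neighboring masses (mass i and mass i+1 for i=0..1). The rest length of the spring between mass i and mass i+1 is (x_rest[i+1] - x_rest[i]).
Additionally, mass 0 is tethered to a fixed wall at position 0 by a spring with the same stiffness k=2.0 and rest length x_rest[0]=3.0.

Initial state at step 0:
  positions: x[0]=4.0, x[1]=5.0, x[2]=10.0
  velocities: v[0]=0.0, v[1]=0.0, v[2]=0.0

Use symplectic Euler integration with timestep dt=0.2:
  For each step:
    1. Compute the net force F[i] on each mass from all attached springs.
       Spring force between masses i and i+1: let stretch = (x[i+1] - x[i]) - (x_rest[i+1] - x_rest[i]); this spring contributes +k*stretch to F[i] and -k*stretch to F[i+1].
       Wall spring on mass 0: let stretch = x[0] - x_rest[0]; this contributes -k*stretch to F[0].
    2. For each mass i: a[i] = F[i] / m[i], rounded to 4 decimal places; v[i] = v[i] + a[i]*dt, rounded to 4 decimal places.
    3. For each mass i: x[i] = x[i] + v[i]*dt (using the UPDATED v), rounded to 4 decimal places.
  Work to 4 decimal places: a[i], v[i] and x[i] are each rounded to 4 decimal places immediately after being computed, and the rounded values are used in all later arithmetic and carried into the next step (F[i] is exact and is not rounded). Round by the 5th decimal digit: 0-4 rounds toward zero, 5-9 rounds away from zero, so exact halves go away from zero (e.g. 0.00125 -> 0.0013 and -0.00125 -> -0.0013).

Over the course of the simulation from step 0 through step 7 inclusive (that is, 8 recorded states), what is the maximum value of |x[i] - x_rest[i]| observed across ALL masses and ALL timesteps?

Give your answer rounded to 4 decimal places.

Answer: 1.4672

Derivation:
Step 0: x=[4.0000 5.0000 10.0000] v=[0.0000 0.0000 0.0000]
Step 1: x=[3.7600 5.3200 9.8400] v=[-1.2000 1.6000 -0.8000]
Step 2: x=[3.3440 5.8768 9.5584] v=[-2.0800 2.7840 -1.4080]
Step 3: x=[2.8631 6.5255 9.2223] v=[-2.4045 3.2435 -1.6806]
Step 4: x=[2.4461 7.0970 8.9104] v=[-2.0848 2.8573 -1.5593]
Step 5: x=[2.2055 7.4415 8.6935] v=[-1.2029 1.7223 -1.0847]
Step 6: x=[2.2074 7.4672 8.6164] v=[0.0093 0.1287 -0.3855]
Step 7: x=[2.4535 7.1641 8.6874] v=[1.2303 -1.5155 0.3548]
Max displacement = 1.4672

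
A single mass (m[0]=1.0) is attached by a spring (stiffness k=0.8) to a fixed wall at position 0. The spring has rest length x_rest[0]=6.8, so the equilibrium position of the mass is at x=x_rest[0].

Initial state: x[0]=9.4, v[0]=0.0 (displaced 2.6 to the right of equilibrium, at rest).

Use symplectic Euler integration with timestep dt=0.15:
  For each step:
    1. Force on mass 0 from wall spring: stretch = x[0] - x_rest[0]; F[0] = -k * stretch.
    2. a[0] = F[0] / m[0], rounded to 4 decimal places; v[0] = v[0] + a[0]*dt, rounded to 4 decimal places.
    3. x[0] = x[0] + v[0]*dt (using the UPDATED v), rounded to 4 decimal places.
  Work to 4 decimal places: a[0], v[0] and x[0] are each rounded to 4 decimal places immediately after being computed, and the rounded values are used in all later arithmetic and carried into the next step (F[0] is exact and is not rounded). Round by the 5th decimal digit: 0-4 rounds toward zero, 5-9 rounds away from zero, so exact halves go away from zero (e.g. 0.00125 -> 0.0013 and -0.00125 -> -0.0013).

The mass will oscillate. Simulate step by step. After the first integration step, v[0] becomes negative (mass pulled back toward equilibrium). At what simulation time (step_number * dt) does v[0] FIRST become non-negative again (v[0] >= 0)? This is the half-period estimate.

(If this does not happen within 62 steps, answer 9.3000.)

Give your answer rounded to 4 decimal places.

Step 0: x=[9.4000] v=[0.0000]
Step 1: x=[9.3532] v=[-0.3120]
Step 2: x=[9.2604] v=[-0.6184]
Step 3: x=[9.1234] v=[-0.9136]
Step 4: x=[8.9445] v=[-1.1924]
Step 5: x=[8.7270] v=[-1.4497]
Step 6: x=[8.4749] v=[-1.6809]
Step 7: x=[8.1926] v=[-1.8819]
Step 8: x=[7.8853] v=[-2.0490]
Step 9: x=[7.5584] v=[-2.1792]
Step 10: x=[7.2179] v=[-2.2702]
Step 11: x=[6.8699] v=[-2.3203]
Step 12: x=[6.5206] v=[-2.3287]
Step 13: x=[6.1763] v=[-2.2952]
Step 14: x=[5.8432] v=[-2.2204]
Step 15: x=[5.5274] v=[-2.1056]
Step 16: x=[5.2345] v=[-1.9529]
Step 17: x=[4.9698] v=[-1.7650]
Step 18: x=[4.7380] v=[-1.5454]
Step 19: x=[4.5433] v=[-1.2980]
Step 20: x=[4.3892] v=[-1.0272]
Step 21: x=[4.2785] v=[-0.7379]
Step 22: x=[4.2132] v=[-0.4353]
Step 23: x=[4.1945] v=[-0.1249]
Step 24: x=[4.2227] v=[0.1878]
First v>=0 after going negative at step 24, time=3.6000

Answer: 3.6000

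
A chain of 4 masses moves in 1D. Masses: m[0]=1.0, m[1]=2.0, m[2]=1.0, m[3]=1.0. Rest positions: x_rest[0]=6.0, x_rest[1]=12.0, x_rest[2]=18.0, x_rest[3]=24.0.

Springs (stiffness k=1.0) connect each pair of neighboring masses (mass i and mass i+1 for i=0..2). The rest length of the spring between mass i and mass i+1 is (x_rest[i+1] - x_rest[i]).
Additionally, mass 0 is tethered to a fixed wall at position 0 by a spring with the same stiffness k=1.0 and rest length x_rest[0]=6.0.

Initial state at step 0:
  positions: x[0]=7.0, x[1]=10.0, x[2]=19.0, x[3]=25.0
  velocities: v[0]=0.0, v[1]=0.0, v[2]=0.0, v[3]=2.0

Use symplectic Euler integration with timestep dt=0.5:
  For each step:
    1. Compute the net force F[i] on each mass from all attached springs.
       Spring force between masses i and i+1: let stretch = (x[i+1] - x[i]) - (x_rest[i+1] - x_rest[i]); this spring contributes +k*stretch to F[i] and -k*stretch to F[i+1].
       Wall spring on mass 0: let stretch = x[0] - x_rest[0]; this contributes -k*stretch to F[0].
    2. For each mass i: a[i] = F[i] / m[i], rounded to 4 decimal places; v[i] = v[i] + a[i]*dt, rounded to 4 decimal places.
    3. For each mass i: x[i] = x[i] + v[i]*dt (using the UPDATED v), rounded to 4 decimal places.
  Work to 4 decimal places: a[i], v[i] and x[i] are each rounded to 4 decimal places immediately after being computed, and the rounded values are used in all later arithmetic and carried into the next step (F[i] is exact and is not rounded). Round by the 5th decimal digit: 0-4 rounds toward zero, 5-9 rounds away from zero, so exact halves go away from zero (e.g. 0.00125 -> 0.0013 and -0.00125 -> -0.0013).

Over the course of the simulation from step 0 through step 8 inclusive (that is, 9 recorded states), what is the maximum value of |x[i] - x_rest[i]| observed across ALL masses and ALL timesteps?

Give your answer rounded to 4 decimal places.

Answer: 3.1384

Derivation:
Step 0: x=[7.0000 10.0000 19.0000 25.0000] v=[0.0000 0.0000 0.0000 2.0000]
Step 1: x=[6.0000 10.7500 18.2500 26.0000] v=[-2.0000 1.5000 -1.5000 2.0000]
Step 2: x=[4.6875 11.8438 17.5625 26.5625] v=[-2.6250 2.1875 -1.3750 1.1250]
Step 3: x=[3.9922 12.7579 17.6954 26.3750] v=[-1.3906 1.8281 0.2657 -0.3750]
Step 4: x=[4.4903 13.1935 18.7638 25.5176] v=[0.9962 0.8711 2.1368 -1.7148]
Step 5: x=[6.0417 13.2375 20.1281 24.4718] v=[3.1027 0.0879 2.7286 -2.0917]
Step 6: x=[7.8816 13.2433 20.8557 23.8400] v=[3.6798 0.0116 1.4552 -1.2636]
Step 7: x=[9.0916 13.5305 20.4263 23.9622] v=[2.4199 0.5743 -0.8589 0.2443]
Step 8: x=[9.1384 14.1248 19.1569 24.7004] v=[0.0936 1.1886 -2.5389 1.4764]
Max displacement = 3.1384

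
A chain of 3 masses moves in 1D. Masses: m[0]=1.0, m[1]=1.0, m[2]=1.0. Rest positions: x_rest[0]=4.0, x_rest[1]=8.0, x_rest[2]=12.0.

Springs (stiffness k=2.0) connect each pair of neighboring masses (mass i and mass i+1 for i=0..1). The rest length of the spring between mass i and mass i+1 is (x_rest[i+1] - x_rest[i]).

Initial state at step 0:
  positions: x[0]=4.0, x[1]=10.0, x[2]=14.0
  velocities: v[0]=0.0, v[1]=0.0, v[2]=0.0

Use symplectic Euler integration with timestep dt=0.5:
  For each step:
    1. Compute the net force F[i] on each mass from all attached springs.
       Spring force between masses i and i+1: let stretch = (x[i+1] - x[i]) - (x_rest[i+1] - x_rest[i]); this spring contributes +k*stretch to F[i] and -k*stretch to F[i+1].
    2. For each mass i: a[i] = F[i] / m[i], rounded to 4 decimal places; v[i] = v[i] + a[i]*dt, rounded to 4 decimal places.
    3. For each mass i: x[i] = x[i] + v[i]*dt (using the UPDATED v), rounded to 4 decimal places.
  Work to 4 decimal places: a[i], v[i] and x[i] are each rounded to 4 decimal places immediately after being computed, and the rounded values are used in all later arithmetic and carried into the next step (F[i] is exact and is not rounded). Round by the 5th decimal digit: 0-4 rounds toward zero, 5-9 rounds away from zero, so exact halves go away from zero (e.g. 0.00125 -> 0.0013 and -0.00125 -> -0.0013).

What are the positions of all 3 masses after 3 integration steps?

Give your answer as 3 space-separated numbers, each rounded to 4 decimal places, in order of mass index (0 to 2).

Answer: 6.2500 9.2500 12.5000

Derivation:
Step 0: x=[4.0000 10.0000 14.0000] v=[0.0000 0.0000 0.0000]
Step 1: x=[5.0000 9.0000 14.0000] v=[2.0000 -2.0000 0.0000]
Step 2: x=[6.0000 8.5000 13.5000] v=[2.0000 -1.0000 -1.0000]
Step 3: x=[6.2500 9.2500 12.5000] v=[0.5000 1.5000 -2.0000]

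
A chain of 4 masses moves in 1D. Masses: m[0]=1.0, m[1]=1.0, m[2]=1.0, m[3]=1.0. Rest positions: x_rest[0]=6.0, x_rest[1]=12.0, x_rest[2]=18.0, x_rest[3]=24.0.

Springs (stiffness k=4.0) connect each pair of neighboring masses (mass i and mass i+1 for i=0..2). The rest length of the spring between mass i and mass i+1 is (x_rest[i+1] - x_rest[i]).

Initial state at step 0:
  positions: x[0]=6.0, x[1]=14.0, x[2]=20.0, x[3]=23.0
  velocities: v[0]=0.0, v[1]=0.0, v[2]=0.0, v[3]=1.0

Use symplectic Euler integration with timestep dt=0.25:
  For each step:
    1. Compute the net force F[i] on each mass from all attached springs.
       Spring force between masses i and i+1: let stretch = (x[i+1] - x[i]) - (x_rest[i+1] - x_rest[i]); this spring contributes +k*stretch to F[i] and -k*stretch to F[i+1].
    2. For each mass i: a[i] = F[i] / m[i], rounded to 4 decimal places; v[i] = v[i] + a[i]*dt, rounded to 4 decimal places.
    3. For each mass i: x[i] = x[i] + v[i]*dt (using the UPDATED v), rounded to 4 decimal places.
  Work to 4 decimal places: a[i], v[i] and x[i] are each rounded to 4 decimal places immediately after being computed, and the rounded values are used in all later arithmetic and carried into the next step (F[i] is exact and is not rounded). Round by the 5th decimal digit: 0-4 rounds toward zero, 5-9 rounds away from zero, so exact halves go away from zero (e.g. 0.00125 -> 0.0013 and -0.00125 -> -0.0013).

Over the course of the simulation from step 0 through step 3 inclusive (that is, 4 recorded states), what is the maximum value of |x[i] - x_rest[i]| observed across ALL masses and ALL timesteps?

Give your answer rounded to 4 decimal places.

Answer: 2.3594

Derivation:
Step 0: x=[6.0000 14.0000 20.0000 23.0000] v=[0.0000 0.0000 0.0000 1.0000]
Step 1: x=[6.5000 13.5000 19.2500 24.0000] v=[2.0000 -2.0000 -3.0000 4.0000]
Step 2: x=[7.2500 12.6875 18.2500 25.3125] v=[3.0000 -3.2500 -4.0000 5.2500]
Step 3: x=[7.8594 11.9063 17.6250 26.3594] v=[2.4375 -3.1250 -2.5000 4.1875]
Max displacement = 2.3594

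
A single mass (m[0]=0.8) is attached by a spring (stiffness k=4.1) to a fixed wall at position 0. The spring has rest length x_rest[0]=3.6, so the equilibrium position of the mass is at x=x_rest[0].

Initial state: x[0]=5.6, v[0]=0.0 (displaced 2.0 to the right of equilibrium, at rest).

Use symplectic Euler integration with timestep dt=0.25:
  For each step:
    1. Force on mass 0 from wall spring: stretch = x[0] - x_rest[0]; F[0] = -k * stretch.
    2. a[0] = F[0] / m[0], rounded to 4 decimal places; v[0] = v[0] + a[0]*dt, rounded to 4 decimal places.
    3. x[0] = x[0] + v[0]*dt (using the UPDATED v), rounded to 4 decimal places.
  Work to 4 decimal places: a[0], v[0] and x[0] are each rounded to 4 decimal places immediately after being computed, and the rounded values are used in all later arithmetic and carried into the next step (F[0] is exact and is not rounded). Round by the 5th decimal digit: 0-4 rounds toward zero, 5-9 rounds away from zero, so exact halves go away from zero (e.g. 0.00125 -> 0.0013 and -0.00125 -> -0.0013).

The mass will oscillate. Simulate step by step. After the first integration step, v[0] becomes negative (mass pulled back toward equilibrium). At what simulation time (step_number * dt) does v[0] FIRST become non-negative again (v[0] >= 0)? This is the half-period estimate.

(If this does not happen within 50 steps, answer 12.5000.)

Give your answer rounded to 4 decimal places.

Answer: 1.5000

Derivation:
Step 0: x=[5.6000] v=[0.0000]
Step 1: x=[4.9594] v=[-2.5625]
Step 2: x=[3.8834] v=[-4.3042]
Step 3: x=[2.7166] v=[-4.6673]
Step 4: x=[1.8327] v=[-3.5355]
Step 5: x=[1.5149] v=[-1.2712]
Step 6: x=[1.8650] v=[1.4003]
First v>=0 after going negative at step 6, time=1.5000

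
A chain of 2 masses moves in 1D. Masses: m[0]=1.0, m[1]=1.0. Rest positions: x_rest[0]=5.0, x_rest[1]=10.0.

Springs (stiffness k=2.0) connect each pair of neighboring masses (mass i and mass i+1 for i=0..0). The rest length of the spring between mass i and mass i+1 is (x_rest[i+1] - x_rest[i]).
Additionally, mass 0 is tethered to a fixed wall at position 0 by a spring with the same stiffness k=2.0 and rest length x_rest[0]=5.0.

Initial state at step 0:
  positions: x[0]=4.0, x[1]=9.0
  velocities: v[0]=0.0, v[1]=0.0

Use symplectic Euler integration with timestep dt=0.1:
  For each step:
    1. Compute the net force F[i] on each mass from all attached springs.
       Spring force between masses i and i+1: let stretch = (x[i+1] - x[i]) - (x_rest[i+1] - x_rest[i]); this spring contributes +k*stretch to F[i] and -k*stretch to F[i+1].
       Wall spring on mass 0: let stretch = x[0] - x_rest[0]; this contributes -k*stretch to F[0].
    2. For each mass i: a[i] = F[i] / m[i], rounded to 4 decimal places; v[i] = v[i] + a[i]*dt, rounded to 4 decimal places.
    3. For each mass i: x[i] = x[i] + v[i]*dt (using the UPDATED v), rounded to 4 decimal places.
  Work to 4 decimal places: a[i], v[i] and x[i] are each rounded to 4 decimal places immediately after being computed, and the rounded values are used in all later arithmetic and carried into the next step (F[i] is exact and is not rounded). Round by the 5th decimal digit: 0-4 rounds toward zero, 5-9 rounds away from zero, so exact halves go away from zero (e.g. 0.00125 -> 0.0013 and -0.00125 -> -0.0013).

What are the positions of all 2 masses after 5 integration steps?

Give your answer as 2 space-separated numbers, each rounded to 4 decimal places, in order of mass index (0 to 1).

Step 0: x=[4.0000 9.0000] v=[0.0000 0.0000]
Step 1: x=[4.0200 9.0000] v=[0.2000 0.0000]
Step 2: x=[4.0592 9.0004] v=[0.3920 0.0040]
Step 3: x=[4.1160 9.0020] v=[0.5684 0.0158]
Step 4: x=[4.1882 9.0059] v=[0.7224 0.0386]
Step 5: x=[4.2730 9.0134] v=[0.8483 0.0751]

Answer: 4.2730 9.0134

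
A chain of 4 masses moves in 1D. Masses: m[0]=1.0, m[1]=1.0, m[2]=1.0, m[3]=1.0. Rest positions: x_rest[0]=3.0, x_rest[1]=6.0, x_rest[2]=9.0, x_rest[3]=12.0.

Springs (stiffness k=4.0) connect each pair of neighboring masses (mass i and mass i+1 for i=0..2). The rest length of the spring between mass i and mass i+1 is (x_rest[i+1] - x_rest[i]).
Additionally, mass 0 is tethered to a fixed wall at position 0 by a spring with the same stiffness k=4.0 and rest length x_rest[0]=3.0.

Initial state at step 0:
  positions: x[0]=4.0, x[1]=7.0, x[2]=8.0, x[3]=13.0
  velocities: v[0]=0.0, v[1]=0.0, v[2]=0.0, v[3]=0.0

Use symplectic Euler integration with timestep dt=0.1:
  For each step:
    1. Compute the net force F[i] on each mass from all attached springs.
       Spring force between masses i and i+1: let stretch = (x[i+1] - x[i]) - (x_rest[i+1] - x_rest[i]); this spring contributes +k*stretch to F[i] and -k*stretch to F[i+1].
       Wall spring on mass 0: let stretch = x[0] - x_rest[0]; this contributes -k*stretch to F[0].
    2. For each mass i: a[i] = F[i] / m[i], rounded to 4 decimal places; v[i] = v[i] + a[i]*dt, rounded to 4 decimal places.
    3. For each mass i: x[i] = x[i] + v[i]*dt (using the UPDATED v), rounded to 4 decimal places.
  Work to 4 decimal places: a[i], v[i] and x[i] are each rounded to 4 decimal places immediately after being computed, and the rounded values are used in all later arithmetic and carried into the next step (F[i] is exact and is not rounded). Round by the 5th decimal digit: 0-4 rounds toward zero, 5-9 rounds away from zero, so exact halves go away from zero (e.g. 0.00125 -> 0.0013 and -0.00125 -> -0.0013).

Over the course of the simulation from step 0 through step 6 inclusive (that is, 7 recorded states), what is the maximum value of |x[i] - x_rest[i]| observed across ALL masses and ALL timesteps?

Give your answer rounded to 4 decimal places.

Answer: 1.2018

Derivation:
Step 0: x=[4.0000 7.0000 8.0000 13.0000] v=[0.0000 0.0000 0.0000 0.0000]
Step 1: x=[3.9600 6.9200 8.1600 12.9200] v=[-0.4000 -0.8000 1.6000 -0.8000]
Step 2: x=[3.8800 6.7712 8.4608 12.7696] v=[-0.8000 -1.4880 3.0080 -1.5040]
Step 3: x=[3.7605 6.5743 8.8664 12.5669] v=[-1.1955 -1.9686 4.0557 -2.0275]
Step 4: x=[3.6031 6.3566 9.3283 12.3361] v=[-1.5742 -2.1773 4.6191 -2.3077]
Step 5: x=[3.4117 6.1476 9.7917 12.1050] v=[-1.9140 -2.0900 4.6335 -2.3108]
Step 6: x=[3.1933 5.9749 10.2018 11.9014] v=[-2.1843 -1.7267 4.1012 -2.0361]
Max displacement = 1.2018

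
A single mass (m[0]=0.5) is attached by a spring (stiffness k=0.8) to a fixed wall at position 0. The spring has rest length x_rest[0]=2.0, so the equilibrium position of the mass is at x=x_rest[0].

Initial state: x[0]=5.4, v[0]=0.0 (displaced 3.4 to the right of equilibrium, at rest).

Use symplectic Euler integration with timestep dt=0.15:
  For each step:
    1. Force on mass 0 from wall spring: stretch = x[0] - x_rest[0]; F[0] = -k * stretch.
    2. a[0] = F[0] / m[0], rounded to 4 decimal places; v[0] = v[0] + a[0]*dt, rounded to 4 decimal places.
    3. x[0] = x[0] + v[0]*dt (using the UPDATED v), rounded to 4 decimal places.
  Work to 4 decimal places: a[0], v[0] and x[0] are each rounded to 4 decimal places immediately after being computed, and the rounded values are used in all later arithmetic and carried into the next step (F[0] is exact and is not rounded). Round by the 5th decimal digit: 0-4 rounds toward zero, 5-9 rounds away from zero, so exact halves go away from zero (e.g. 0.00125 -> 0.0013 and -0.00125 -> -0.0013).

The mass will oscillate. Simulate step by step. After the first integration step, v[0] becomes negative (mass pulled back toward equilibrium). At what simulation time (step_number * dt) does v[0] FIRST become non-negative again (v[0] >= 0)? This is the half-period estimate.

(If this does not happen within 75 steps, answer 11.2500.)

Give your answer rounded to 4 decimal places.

Answer: 2.5500

Derivation:
Step 0: x=[5.4000] v=[0.0000]
Step 1: x=[5.2776] v=[-0.8160]
Step 2: x=[5.0372] v=[-1.6026]
Step 3: x=[4.6875] v=[-2.3315]
Step 4: x=[4.2410] v=[-2.9765]
Step 5: x=[3.7139] v=[-3.5143]
Step 6: x=[3.1251] v=[-3.9256]
Step 7: x=[2.4958] v=[-4.1956]
Step 8: x=[1.8486] v=[-4.3146]
Step 9: x=[1.2069] v=[-4.2783]
Step 10: x=[0.5937] v=[-4.0880]
Step 11: x=[0.0311] v=[-3.7505]
Step 12: x=[-0.4606] v=[-3.2780]
Step 13: x=[-0.8637] v=[-2.6875]
Step 14: x=[-1.1637] v=[-2.0002]
Step 15: x=[-1.3498] v=[-1.2409]
Step 16: x=[-1.4153] v=[-0.4369]
Step 17: x=[-1.3579] v=[0.3828]
First v>=0 after going negative at step 17, time=2.5500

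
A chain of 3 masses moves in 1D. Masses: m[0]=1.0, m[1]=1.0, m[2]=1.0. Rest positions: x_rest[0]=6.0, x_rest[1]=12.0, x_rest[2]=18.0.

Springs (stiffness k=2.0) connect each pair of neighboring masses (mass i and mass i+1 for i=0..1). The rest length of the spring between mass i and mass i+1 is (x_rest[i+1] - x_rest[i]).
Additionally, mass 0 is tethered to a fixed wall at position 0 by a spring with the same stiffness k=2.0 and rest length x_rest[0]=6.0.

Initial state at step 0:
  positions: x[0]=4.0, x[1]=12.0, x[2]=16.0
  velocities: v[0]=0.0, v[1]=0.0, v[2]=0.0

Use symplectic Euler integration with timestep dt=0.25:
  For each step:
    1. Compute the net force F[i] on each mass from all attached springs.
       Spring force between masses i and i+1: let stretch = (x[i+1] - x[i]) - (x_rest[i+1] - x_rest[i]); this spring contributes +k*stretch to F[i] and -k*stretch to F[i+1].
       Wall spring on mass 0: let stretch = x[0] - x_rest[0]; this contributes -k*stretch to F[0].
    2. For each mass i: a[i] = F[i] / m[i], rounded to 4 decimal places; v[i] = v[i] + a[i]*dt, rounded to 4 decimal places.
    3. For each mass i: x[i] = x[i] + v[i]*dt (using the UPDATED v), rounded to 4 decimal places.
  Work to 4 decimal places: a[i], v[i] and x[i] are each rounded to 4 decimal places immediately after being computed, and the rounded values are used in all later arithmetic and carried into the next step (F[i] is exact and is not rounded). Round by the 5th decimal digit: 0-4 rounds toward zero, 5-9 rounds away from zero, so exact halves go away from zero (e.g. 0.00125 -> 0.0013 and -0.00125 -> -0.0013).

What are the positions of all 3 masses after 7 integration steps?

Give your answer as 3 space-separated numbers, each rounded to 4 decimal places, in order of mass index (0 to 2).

Step 0: x=[4.0000 12.0000 16.0000] v=[0.0000 0.0000 0.0000]
Step 1: x=[4.5000 11.5000 16.2500] v=[2.0000 -2.0000 1.0000]
Step 2: x=[5.3125 10.7188 16.6563] v=[3.2500 -3.1250 1.6250]
Step 3: x=[6.1367 10.0040 17.0704] v=[3.2969 -2.8594 1.6563]
Step 4: x=[6.6773 9.6890 17.3512] v=[2.1622 -1.2599 1.1231]
Step 5: x=[6.7597 9.9554 17.4242] v=[0.3294 1.0654 0.2920]
Step 6: x=[6.3966 10.7559 17.3136] v=[-1.4526 3.2020 -0.4424]
Step 7: x=[5.7788 11.8312 17.1333] v=[-2.4713 4.3012 -0.7213]

Answer: 5.7788 11.8312 17.1333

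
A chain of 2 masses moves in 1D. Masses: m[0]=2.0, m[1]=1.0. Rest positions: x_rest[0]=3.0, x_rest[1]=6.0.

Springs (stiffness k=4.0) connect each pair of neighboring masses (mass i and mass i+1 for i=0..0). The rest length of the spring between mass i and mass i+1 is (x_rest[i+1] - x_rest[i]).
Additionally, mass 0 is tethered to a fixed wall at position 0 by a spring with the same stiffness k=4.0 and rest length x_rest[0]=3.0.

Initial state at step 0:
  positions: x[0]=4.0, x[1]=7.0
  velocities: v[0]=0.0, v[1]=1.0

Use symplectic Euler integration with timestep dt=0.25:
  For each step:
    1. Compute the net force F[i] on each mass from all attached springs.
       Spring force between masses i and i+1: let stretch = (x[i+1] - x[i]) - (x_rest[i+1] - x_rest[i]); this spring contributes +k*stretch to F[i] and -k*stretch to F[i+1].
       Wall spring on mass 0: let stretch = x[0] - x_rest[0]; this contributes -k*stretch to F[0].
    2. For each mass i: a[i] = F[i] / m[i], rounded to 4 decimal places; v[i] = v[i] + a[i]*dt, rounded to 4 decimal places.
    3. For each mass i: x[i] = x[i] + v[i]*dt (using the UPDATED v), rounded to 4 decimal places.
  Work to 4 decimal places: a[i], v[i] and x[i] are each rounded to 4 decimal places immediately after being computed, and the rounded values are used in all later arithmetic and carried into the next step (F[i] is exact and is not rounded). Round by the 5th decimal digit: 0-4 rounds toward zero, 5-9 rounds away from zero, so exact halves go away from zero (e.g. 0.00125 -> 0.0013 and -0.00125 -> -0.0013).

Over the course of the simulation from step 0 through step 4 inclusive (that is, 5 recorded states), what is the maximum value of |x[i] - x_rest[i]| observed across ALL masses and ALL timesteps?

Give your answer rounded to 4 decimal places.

Step 0: x=[4.0000 7.0000] v=[0.0000 1.0000]
Step 1: x=[3.8750 7.2500] v=[-0.5000 1.0000]
Step 2: x=[3.6875 7.4063] v=[-0.7500 0.6250]
Step 3: x=[3.5039 7.3829] v=[-0.7344 -0.0938]
Step 4: x=[3.3672 7.1397] v=[-0.5469 -0.9728]
Max displacement = 1.4063

Answer: 1.4063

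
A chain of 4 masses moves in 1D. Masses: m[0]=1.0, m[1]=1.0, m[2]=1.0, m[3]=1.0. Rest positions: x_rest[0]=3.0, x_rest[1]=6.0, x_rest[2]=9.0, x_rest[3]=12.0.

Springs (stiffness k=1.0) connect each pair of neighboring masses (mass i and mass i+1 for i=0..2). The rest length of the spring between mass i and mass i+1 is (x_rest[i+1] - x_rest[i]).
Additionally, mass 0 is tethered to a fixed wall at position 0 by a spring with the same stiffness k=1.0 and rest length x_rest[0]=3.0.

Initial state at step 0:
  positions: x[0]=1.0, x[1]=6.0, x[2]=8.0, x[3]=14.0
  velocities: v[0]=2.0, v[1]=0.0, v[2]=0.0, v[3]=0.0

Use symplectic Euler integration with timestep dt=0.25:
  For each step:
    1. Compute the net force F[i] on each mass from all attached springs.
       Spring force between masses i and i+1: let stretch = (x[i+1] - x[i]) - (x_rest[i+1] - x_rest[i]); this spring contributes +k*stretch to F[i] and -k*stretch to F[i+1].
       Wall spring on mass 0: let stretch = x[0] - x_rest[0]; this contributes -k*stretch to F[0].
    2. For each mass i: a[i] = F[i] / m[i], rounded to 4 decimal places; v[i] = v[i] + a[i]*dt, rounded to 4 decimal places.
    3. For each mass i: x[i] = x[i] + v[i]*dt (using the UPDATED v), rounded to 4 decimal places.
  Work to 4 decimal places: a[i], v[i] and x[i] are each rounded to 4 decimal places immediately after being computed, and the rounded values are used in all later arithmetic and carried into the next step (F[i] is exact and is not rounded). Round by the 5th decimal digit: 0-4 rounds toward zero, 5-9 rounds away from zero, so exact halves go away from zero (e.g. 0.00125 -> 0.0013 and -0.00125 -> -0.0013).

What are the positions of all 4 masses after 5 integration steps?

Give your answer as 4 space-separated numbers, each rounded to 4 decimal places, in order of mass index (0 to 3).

Step 0: x=[1.0000 6.0000 8.0000 14.0000] v=[2.0000 0.0000 0.0000 0.0000]
Step 1: x=[1.7500 5.8125 8.2500 13.8125] v=[3.0000 -0.7500 1.0000 -0.7500]
Step 2: x=[2.6445 5.5234 8.6953 13.4649] v=[3.5781 -1.1563 1.7813 -1.3906]
Step 3: x=[3.5537 5.2526 9.2405 13.0067] v=[3.6367 -1.0831 2.1807 -1.8330]
Step 4: x=[4.3470 5.1249 9.7718 12.5006] v=[3.1730 -0.5109 2.1253 -2.0246]
Step 5: x=[4.9172 5.2390 10.1833 12.0114] v=[2.2807 0.4564 1.6458 -1.9568]

Answer: 4.9172 5.2390 10.1833 12.0114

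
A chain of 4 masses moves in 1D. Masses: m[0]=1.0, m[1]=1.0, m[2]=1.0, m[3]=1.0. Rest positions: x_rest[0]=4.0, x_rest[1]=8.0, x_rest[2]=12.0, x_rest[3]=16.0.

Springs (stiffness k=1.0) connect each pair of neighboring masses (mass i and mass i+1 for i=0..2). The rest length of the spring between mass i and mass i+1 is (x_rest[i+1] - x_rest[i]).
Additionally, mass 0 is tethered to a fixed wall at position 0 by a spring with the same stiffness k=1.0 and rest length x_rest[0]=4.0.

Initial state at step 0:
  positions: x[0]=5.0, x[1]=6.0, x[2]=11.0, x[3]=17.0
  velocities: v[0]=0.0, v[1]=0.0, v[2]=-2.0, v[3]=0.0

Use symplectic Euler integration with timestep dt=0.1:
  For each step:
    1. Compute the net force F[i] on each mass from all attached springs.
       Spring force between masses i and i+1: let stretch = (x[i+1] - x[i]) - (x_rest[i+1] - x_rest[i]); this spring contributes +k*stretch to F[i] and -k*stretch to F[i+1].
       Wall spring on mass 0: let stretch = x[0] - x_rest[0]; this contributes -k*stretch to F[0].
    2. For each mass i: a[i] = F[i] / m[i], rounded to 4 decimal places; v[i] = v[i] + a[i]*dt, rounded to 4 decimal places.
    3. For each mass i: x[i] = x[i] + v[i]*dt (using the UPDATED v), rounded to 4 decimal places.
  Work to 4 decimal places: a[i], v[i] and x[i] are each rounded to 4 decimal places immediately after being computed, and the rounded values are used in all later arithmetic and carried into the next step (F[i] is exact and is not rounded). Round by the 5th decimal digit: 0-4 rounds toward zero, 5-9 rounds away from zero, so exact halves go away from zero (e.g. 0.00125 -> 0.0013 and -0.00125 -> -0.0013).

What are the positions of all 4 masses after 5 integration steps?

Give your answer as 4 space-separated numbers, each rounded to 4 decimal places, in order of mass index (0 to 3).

Step 0: x=[5.0000 6.0000 11.0000 17.0000] v=[0.0000 0.0000 -2.0000 0.0000]
Step 1: x=[4.9600 6.0400 10.8100 16.9800] v=[-0.4000 0.4000 -1.9000 -0.2000]
Step 2: x=[4.8812 6.1169 10.6340 16.9383] v=[-0.7880 0.7690 -1.7600 -0.4170]
Step 3: x=[4.7659 6.2266 10.4759 16.8736] v=[-1.1526 1.0971 -1.5813 -0.6474]
Step 4: x=[4.6176 6.3642 10.3393 16.7849] v=[-1.4831 1.3760 -1.3665 -0.8872]
Step 5: x=[4.4406 6.5241 10.2274 16.6717] v=[-1.7702 1.5989 -1.1195 -1.1318]

Answer: 4.4406 6.5241 10.2274 16.6717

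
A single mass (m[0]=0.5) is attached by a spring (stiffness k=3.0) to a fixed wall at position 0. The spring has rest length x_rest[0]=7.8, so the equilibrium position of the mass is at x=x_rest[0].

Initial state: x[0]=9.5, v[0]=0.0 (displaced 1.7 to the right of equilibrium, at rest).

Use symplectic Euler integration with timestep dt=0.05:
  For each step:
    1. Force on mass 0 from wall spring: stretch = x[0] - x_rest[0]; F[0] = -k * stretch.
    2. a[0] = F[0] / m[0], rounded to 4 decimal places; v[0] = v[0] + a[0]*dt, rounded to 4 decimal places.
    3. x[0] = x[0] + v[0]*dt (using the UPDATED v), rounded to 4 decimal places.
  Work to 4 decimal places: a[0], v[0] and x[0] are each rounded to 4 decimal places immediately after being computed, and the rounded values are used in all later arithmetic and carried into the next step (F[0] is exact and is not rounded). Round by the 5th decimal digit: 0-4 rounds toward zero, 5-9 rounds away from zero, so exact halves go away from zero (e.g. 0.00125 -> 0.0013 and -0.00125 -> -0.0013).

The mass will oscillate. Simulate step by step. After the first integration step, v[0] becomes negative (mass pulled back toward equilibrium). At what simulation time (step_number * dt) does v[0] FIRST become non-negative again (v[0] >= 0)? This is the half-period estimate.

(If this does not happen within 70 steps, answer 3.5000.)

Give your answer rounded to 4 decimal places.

Step 0: x=[9.5000] v=[0.0000]
Step 1: x=[9.4745] v=[-0.5100]
Step 2: x=[9.4239] v=[-1.0124]
Step 3: x=[9.3489] v=[-1.4996]
Step 4: x=[9.2507] v=[-1.9643]
Step 5: x=[9.1307] v=[-2.3995]
Step 6: x=[8.9908] v=[-2.7987]
Step 7: x=[8.8330] v=[-3.1559]
Step 8: x=[8.6597] v=[-3.4658]
Step 9: x=[8.4735] v=[-3.7237]
Step 10: x=[8.2772] v=[-3.9258]
Step 11: x=[8.0738] v=[-4.0690]
Step 12: x=[7.8662] v=[-4.1511]
Step 13: x=[7.6577] v=[-4.1710]
Step 14: x=[7.4513] v=[-4.1283]
Step 15: x=[7.2501] v=[-4.0237]
Step 16: x=[7.0572] v=[-3.8587]
Step 17: x=[6.8754] v=[-3.6359]
Step 18: x=[6.7075] v=[-3.3585]
Step 19: x=[6.5560] v=[-3.0308]
Step 20: x=[6.4231] v=[-2.6576]
Step 21: x=[6.3109] v=[-2.2445]
Step 22: x=[6.2210] v=[-1.7978]
Step 23: x=[6.1548] v=[-1.3241]
Step 24: x=[6.1133] v=[-0.8305]
Step 25: x=[6.0971] v=[-0.3245]
Step 26: x=[6.1064] v=[0.1864]
First v>=0 after going negative at step 26, time=1.3000

Answer: 1.3000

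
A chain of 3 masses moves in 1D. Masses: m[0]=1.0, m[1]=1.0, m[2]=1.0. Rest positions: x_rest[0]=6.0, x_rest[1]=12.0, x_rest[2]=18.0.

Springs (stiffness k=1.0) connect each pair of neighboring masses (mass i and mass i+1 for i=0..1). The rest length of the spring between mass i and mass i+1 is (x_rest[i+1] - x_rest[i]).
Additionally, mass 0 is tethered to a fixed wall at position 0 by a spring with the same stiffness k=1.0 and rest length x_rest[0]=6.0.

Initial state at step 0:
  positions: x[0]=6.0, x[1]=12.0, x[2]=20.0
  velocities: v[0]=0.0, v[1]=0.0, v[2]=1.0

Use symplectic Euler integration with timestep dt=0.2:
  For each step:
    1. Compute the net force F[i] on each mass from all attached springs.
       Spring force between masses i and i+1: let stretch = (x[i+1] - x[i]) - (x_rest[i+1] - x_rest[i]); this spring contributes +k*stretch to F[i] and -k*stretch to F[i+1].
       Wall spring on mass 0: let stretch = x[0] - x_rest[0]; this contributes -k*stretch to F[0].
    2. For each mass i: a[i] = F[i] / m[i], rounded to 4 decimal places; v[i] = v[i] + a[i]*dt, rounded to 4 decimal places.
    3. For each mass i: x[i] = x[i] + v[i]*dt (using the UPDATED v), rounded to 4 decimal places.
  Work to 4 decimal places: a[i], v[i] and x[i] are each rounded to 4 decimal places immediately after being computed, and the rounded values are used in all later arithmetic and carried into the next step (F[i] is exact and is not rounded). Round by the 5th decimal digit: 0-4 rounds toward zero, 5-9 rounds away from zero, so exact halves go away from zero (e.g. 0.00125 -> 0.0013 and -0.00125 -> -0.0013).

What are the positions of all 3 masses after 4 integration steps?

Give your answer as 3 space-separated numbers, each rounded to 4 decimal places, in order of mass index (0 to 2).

Answer: 6.0455 12.7383 20.0154

Derivation:
Step 0: x=[6.0000 12.0000 20.0000] v=[0.0000 0.0000 1.0000]
Step 1: x=[6.0000 12.0800 20.1200] v=[0.0000 0.4000 0.6000]
Step 2: x=[6.0032 12.2384 20.1584] v=[0.0160 0.7920 0.1920]
Step 3: x=[6.0157 12.4642 20.1200] v=[0.0624 1.1290 -0.1920]
Step 4: x=[6.0455 12.7383 20.0154] v=[0.1490 1.3705 -0.5232]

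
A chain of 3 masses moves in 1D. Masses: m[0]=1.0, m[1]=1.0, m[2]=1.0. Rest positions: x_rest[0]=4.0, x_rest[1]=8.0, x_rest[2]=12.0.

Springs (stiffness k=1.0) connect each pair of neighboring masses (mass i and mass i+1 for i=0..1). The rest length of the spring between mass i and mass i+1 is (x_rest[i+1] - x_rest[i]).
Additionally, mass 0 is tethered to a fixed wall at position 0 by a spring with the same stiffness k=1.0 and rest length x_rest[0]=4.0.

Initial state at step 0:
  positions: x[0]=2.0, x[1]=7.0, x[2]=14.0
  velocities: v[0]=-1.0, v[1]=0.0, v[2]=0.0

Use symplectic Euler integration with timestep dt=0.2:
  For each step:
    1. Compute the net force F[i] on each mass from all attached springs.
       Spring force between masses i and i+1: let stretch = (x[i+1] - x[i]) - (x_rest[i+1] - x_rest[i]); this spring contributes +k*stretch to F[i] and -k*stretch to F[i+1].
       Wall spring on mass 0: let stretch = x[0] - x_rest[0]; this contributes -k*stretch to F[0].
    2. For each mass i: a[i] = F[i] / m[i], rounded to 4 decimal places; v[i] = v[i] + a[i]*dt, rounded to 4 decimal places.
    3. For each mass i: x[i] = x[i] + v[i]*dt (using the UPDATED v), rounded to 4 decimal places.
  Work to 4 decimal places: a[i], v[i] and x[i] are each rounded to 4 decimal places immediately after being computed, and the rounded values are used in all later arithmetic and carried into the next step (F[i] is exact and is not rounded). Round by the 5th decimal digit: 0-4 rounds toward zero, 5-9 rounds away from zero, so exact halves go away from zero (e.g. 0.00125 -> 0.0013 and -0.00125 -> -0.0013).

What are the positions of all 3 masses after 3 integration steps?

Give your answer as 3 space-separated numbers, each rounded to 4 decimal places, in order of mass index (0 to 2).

Step 0: x=[2.0000 7.0000 14.0000] v=[-1.0000 0.0000 0.0000]
Step 1: x=[1.9200 7.0800 13.8800] v=[-0.4000 0.4000 -0.6000]
Step 2: x=[1.9696 7.2256 13.6480] v=[0.2480 0.7280 -1.1600]
Step 3: x=[2.1507 7.4179 13.3191] v=[0.9053 0.9613 -1.6445]

Answer: 2.1507 7.4179 13.3191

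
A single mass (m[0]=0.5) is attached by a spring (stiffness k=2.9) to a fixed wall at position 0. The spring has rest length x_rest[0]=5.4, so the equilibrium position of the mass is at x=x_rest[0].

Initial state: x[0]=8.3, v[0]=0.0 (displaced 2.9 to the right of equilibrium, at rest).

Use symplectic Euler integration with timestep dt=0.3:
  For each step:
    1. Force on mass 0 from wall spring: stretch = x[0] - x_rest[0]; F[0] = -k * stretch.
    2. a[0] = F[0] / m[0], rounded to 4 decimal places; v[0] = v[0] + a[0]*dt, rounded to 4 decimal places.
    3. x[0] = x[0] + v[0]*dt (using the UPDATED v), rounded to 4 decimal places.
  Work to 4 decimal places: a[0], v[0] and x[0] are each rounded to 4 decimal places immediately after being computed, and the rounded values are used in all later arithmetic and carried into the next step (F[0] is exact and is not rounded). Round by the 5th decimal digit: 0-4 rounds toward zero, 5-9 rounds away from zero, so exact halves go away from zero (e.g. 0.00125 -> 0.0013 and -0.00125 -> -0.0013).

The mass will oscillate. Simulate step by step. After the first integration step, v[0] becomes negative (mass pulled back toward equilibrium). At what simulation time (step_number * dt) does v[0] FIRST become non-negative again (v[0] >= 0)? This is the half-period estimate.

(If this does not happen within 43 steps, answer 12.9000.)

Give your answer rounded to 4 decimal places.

Answer: 1.5000

Derivation:
Step 0: x=[8.3000] v=[0.0000]
Step 1: x=[6.7862] v=[-5.0460]
Step 2: x=[4.5488] v=[-7.4580]
Step 3: x=[2.7557] v=[-5.9769]
Step 4: x=[2.3430] v=[-1.3758]
Step 5: x=[3.5260] v=[3.9434]
First v>=0 after going negative at step 5, time=1.5000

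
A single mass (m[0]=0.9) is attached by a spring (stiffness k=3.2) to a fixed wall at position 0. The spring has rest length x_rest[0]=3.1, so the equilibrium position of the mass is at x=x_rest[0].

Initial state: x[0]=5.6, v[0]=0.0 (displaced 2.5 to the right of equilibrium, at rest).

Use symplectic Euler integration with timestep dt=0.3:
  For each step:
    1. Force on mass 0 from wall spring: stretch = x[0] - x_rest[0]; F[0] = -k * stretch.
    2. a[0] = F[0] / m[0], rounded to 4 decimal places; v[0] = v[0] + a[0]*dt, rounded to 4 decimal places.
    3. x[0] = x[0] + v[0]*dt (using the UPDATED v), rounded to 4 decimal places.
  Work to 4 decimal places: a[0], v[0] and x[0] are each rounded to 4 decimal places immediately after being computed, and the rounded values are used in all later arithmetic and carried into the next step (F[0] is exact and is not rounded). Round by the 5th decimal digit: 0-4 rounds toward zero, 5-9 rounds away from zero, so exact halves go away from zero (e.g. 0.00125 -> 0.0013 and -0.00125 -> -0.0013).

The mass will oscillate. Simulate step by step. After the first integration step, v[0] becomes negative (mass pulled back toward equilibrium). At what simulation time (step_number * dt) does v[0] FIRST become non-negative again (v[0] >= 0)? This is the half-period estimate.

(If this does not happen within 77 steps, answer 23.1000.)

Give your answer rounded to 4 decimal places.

Step 0: x=[5.6000] v=[0.0000]
Step 1: x=[4.8000] v=[-2.6667]
Step 2: x=[3.4560] v=[-4.4800]
Step 3: x=[1.9981] v=[-4.8597]
Step 4: x=[0.8928] v=[-3.6843]
Step 5: x=[0.4938] v=[-1.3300]
Step 6: x=[0.9288] v=[1.4500]
First v>=0 after going negative at step 6, time=1.8000

Answer: 1.8000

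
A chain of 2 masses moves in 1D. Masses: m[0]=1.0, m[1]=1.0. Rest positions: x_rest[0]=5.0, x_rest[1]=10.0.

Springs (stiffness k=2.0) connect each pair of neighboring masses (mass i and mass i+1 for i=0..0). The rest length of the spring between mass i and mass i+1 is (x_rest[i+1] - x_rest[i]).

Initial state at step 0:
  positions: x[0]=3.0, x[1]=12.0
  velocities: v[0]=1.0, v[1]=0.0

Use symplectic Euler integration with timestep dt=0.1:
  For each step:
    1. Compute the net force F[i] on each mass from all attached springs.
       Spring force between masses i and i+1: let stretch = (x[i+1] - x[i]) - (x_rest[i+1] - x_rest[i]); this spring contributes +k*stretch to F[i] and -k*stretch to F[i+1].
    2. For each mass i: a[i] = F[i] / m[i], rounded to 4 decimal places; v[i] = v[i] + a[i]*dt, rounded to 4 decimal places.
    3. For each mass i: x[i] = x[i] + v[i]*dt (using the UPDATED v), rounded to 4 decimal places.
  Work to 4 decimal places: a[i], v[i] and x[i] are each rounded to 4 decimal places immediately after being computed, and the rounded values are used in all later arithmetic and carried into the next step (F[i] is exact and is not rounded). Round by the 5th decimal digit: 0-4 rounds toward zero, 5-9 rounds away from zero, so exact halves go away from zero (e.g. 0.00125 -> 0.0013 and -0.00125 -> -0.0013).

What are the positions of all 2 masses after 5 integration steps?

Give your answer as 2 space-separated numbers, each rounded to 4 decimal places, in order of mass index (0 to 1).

Step 0: x=[3.0000 12.0000] v=[1.0000 0.0000]
Step 1: x=[3.1800 11.9200] v=[1.8000 -0.8000]
Step 2: x=[3.4348 11.7652] v=[2.5480 -1.5480]
Step 3: x=[3.7562 11.5438] v=[3.2141 -2.2141]
Step 4: x=[4.1334 11.2666] v=[3.7716 -2.7716]
Step 5: x=[4.5532 10.9468] v=[4.1982 -3.1982]

Answer: 4.5532 10.9468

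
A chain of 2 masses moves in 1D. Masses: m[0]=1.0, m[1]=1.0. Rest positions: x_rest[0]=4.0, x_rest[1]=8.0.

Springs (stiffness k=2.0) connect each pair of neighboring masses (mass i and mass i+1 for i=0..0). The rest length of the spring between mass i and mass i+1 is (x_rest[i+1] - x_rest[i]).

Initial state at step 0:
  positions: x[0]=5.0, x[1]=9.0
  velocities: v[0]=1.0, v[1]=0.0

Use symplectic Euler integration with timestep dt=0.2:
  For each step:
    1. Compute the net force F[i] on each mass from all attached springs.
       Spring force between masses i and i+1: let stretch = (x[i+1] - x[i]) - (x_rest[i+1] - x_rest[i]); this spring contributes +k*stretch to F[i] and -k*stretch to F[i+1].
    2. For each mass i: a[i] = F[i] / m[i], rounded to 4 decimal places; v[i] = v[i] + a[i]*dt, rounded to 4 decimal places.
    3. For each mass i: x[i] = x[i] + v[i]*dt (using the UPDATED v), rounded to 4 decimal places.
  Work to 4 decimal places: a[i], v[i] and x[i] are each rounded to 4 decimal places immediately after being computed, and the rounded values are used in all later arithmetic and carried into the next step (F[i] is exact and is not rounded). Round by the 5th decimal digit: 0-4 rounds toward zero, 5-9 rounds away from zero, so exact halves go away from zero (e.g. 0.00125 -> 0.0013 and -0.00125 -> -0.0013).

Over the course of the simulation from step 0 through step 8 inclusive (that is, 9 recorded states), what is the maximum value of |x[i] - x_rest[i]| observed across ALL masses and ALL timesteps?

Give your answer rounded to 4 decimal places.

Answer: 1.8204

Derivation:
Step 0: x=[5.0000 9.0000] v=[1.0000 0.0000]
Step 1: x=[5.2000 9.0000] v=[1.0000 0.0000]
Step 2: x=[5.3840 9.0160] v=[0.9200 0.0800]
Step 3: x=[5.5386 9.0614] v=[0.7728 0.2272]
Step 4: x=[5.6550 9.1450] v=[0.5819 0.4181]
Step 5: x=[5.7306 9.2694] v=[0.3779 0.6221]
Step 6: x=[5.7693 9.4307] v=[0.1934 0.8066]
Step 7: x=[5.7809 9.6191] v=[0.0580 0.9420]
Step 8: x=[5.7796 9.8204] v=[-0.0067 1.0067]
Max displacement = 1.8204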